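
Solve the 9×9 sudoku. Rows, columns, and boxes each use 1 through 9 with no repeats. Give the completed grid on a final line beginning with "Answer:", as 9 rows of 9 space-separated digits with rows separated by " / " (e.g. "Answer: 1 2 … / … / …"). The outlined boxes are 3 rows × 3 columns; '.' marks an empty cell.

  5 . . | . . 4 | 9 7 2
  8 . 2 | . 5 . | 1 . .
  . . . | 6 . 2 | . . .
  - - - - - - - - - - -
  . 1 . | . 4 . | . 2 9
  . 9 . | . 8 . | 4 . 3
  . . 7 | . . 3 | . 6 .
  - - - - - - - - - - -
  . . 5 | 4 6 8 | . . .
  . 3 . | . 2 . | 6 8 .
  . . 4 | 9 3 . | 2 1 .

Step 1. [r5c8∈{5}] only 5 remains possible at r5c8, so r5c8=5.
Step 2. [r3c5∈{1,7,9}] in col 5, 7 fits only at r3c5 ⇒ r3c5=7.
Step 3. [r7c1∈{1,2,7,9}] r7c1 is the only open cell in row 7 admitting 1 ⇒ r7c1=1.
Step 4. [r3c2∈{4}] r3c2's peers cover all but 4, so r3c2=4.
Step 5. [r3c8∈{3}] r3c8 is down to just 3, so r3c8=3.
Step 6. [r5c3∈{6}] nothing but 6 survives at r5c3 ⇒ r5c3=6.
Step 7. [r6c7∈{8}] r6c7 is down to just 8, so r6c7=8.
Step 8. [r7c9∈{7}] nothing but 7 survives at r7c9 ⇒ r7c9=7.
Step 9. [r5c1∈{2}] only 2 remains possible at r5c1. So r5c1=2.
Step 10. [r9c9∈{5}] r9c9 has the single candidate 5. So r9c9=5.
Step 11. [r9c6∈{7}] r9c6's peers cover all but 7, so r9c6=7.
Step 12. [r5c6∈{1}] r5c6 is down to just 1. So r5c6=1.
Step 13. [r1c3∈{1,3}] box 1 places 3 nowhere but r1c3. So r1c3=3.
Step 14. [r3c1∈{9}] r3c1 is down to just 9 ⇒ r3c1=9.
Step 15. [r2c9∈{4,6}] col 9 places 6 nowhere but r2c9. So r2c9=6.
Step 16. [r8c6∈{5}] r8c6 has the single candidate 5 ⇒ r8c6=5.
Step 17. [r4c4∈{5,7}] 5 has one home in row 4: r4c4, so r4c4=5.
Step 18. [r9c2∈{6,8}] 8 has one home in row 9: r9c2, so r9c2=8.
Step 19. [r1c5∈{1}] r1c5 is down to just 1. So r1c5=1.
Step 20. [r3c9∈{8}] only 8 remains possible at r3c9. So r3c9=8.
Step 21. [r1c4∈{8}] r1c4 has the single candidate 8. So r1c4=8.
Step 22. [r2c4∈{3}] r2c4 is down to just 3. So r2c4=3.
Step 23. [r2c8∈{4}] r2c8 has the single candidate 4 ⇒ r2c8=4.
Step 24. [r3c3∈{1}] r3c3 has the single candidate 1. So r3c3=1.
Step 25. [r7c8∈{9}] only 9 remains possible at r7c8. So r7c8=9.
Step 26. [r6c5∈{9}] nothing but 9 survives at r6c5, so r6c5=9.
Step 27. [r7c2∈{2}] r7c2's peers cover all but 2, so r7c2=2.
Step 28. [r9c1∈{6}] r9c1's peers cover all but 6 ⇒ r9c1=6.
Step 29. [r8c9∈{4}] r8c9 has the single candidate 4. So r8c9=4.
Step 30. [r5c4∈{7}] r5c4 is down to just 7, so r5c4=7.
Step 31. [r6c2∈{5}] r6c2's peers cover all but 5. So r6c2=5.
Step 32. [r6c9∈{1}] r6c9's peers cover all but 1 ⇒ r6c9=1.
Step 33. [r4c1∈{3}] nothing but 3 survives at r4c1 ⇒ r4c1=3.
Step 34. [r8c1∈{7}] only 7 remains possible at r8c1, so r8c1=7.
Step 35. [r8c3∈{9}] r8c3's peers cover all but 9. So r8c3=9.
Step 36. [r4c7∈{7}] nothing but 7 survives at r4c7. So r4c7=7.
Step 37. [r7c7∈{3}] nothing but 3 survives at r7c7. So r7c7=3.
Step 38. [r4c3∈{8}] r4c3's peers cover all but 8, so r4c3=8.
Step 39. [r6c4∈{2}] only 2 remains possible at r6c4 ⇒ r6c4=2.
Step 40. [r4c6∈{6}] nothing but 6 survives at r4c6. So r4c6=6.
Step 41. [r3c7∈{5}] r3c7's peers cover all but 5 ⇒ r3c7=5.
Step 42. [r6c1∈{4}] nothing but 4 survives at r6c1. So r6c1=4.
Step 43. [r1c2∈{6}] r1c2's peers cover all but 6. So r1c2=6.
Step 44. [r2c6∈{9}] r2c6's peers cover all but 9 ⇒ r2c6=9.
Step 45. [r8c4∈{1}] r8c4's peers cover all but 1. So r8c4=1.
Step 46. [r2c2∈{7}] only 7 remains possible at r2c2 ⇒ r2c2=7.

Answer: 5 6 3 8 1 4 9 7 2 / 8 7 2 3 5 9 1 4 6 / 9 4 1 6 7 2 5 3 8 / 3 1 8 5 4 6 7 2 9 / 2 9 6 7 8 1 4 5 3 / 4 5 7 2 9 3 8 6 1 / 1 2 5 4 6 8 3 9 7 / 7 3 9 1 2 5 6 8 4 / 6 8 4 9 3 7 2 1 5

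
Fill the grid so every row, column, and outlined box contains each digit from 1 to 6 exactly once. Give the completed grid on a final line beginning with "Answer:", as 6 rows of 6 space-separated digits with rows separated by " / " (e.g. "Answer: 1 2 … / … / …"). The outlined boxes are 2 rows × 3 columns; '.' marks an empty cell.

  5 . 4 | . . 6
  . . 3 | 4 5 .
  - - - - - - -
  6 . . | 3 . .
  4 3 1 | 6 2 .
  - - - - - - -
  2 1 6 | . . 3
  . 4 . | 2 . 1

Step 1. [r3c2∈{2,5}] across col 2, 5 lands solely at r3c2, so r3c2=5.
Step 2. [r3c5∈{1,4}] r3c5 is the only open cell in row 3 admitting 1 ⇒ r3c5=1.
Step 3. [r2c6∈{2}] r2c6 is down to just 2. So r2c6=2.
Step 4. [r6c5∈{6}] only 6 remains possible at r6c5 ⇒ r6c5=6.
Step 5. [r2c2∈{6}] nothing but 6 survives at r2c2 ⇒ r2c2=6.
Step 6. [r2c1∈{1}] only 1 remains possible at r2c1. So r2c1=1.
Step 7. [r6c3∈{5}] r6c3 is down to just 5, so r6c3=5.
Step 8. [r6c1∈{3}] r6c1 is down to just 3 ⇒ r6c1=3.
Step 9. [r1c5∈{3}] r1c5's peers cover all but 3. So r1c5=3.
Step 10. [r5c4∈{5}] r5c4's peers cover all but 5, so r5c4=5.
Step 11. [r3c6∈{4}] r3c6's peers cover all but 4 ⇒ r3c6=4.
Step 12. [r1c4∈{1}] r1c4 has the single candidate 1, so r1c4=1.
Step 13. [r5c5∈{4}] r5c5 has the single candidate 4, so r5c5=4.
Step 14. [r1c2∈{2}] only 2 remains possible at r1c2. So r1c2=2.
Step 15. [r3c3∈{2}] r3c3's peers cover all but 2, so r3c3=2.
Step 16. [r4c6∈{5}] r4c6 is down to just 5. So r4c6=5.

Answer: 5 2 4 1 3 6 / 1 6 3 4 5 2 / 6 5 2 3 1 4 / 4 3 1 6 2 5 / 2 1 6 5 4 3 / 3 4 5 2 6 1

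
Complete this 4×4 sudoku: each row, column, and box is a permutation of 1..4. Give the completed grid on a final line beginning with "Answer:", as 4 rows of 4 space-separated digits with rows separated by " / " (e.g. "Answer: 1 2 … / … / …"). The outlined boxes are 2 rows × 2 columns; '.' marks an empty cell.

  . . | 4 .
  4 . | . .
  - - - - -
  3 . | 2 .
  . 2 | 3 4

Step 1. [r2c3∈{1}] r2c3's peers cover all but 1 ⇒ r2c3=1.
Step 2. [r2c4∈{2,3}] row 2 places 2 nowhere but r2c4, so r2c4=2.
Step 3. [r4c1∈{1}] r4c1 is down to just 1, so r4c1=1.
Step 4. [r2c2∈{3}] r2c2 has the single candidate 3 ⇒ r2c2=3.
Step 5. [r1c4∈{3}] only 3 remains possible at r1c4, so r1c4=3.
Step 6. [r3c2∈{4}] r3c2 is down to just 4 ⇒ r3c2=4.
Step 7. [r3c4∈{1}] r3c4's peers cover all but 1. So r3c4=1.
Step 8. [r1c1∈{2}] r1c1 has the single candidate 2. So r1c1=2.
Step 9. [r1c2∈{1}] r1c2's peers cover all but 1. So r1c2=1.

Answer: 2 1 4 3 / 4 3 1 2 / 3 4 2 1 / 1 2 3 4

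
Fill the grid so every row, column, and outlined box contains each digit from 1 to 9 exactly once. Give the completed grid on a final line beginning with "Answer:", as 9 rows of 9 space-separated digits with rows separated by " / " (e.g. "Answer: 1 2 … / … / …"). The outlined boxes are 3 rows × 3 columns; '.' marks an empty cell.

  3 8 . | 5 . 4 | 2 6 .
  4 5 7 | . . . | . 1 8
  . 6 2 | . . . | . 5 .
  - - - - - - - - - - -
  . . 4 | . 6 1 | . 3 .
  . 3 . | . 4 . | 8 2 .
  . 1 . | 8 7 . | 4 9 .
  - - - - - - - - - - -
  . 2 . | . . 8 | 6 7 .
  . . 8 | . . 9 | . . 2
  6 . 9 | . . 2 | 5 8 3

Step 1. [r9c5∈{1}] r9c5 is down to just 1. So r9c5=1.
Step 2. [r3c1∈{1,9}] r3c1 is the only open cell in box 1 admitting 9 ⇒ r3c1=9.
Step 3. [r1c9∈{7,9}] across row 1, 7 lands solely at r1c9. So r1c9=7.
Step 4. [r5c6∈{5}] r5c6 is down to just 5, so r5c6=5.
Step 5. [r8c4∈{3,4,6,7}] row 8 places 6 nowhere but r8c4 ⇒ r8c4=6.
Step 6. [r8c5∈{3,5}] row 8 places 3 nowhere but r8c5. So r8c5=3.
Step 7. [r8c1∈{1,5,7}] across row 8, 5 lands solely at r8c1 ⇒ r8c1=5.
Step 8. [r8c2∈{4,7}] in row 8, 7 fits only at r8c2, so r8c2=7.
Step 9. [r2c7∈{3,9}] across col 7, 9 lands solely at r2c7, so r2c7=9.
Step 10. [r4c4∈{2,9}] 2 has one home in box 5: r4c4 ⇒ r4c4=2.
Step 11. [r2c4∈{3}] only 3 remains possible at r2c4, so r2c4=3.
Step 12. [r7c1∈{1}] r7c1's peers cover all but 1 ⇒ r7c1=1.
Step 13. [r5c3∈{6}] nothing but 6 survives at r5c3, so r5c3=6.
Step 14. [r7c4∈{4}] nothing but 4 survives at r7c4, so r7c4=4.
Step 15. [r6c3∈{5}] r6c3 is down to just 5, so r6c3=5.
Step 16. [r4c7∈{7}] nothing but 7 survives at r4c7. So r4c7=7.
Step 17. [r3c4∈{1,7}] in row 3, 1 fits only at r3c4. So r3c4=1.
Step 18. [r8c7∈{1}] only 1 remains possible at r8c7, so r8c7=1.
Step 19. [r3c7∈{3}] r3c7's peers cover all but 3, so r3c7=3.
Step 20. [r4c1∈{8}] r4c1 is down to just 8. So r4c1=8.
Step 21. [r3c5∈{8}] only 8 remains possible at r3c5. So r3c5=8.
Step 22. [r3c9∈{4}] r3c9 has the single candidate 4. So r3c9=4.
Step 23. [r5c1∈{7}] nothing but 7 survives at r5c1 ⇒ r5c1=7.
Step 24. [r2c6∈{6}] r2c6 is down to just 6, so r2c6=6.
Step 25. [r7c5∈{5}] r7c5 is down to just 5 ⇒ r7c5=5.
Step 26. [r6c9∈{6}] only 6 remains possible at r6c9, so r6c9=6.
Step 27. [r5c9∈{1}] r5c9 has the single candidate 1 ⇒ r5c9=1.
Step 28. [r9c2∈{4}] r9c2's peers cover all but 4. So r9c2=4.
Step 29. [r8c8∈{4}] r8c8's peers cover all but 4 ⇒ r8c8=4.
Step 30. [r9c4∈{7}] r9c4's peers cover all but 7 ⇒ r9c4=7.
Step 31. [r5c4∈{9}] r5c4's peers cover all but 9, so r5c4=9.
Step 32. [r7c9∈{9}] only 9 remains possible at r7c9 ⇒ r7c9=9.
Step 33. [r2c5∈{2}] nothing but 2 survives at r2c5. So r2c5=2.
Step 34. [r7c3∈{3}] only 3 remains possible at r7c3 ⇒ r7c3=3.
Step 35. [r1c3∈{1}] only 1 remains possible at r1c3. So r1c3=1.
Step 36. [r3c6∈{7}] r3c6's peers cover all but 7, so r3c6=7.
Step 37. [r6c1∈{2}] r6c1's peers cover all but 2. So r6c1=2.
Step 38. [r6c6∈{3}] nothing but 3 survives at r6c6, so r6c6=3.
Step 39. [r4c9∈{5}] only 5 remains possible at r4c9 ⇒ r4c9=5.
Step 40. [r4c2∈{9}] nothing but 9 survives at r4c2, so r4c2=9.
Step 41. [r1c5∈{9}] r1c5 has the single candidate 9, so r1c5=9.

Answer: 3 8 1 5 9 4 2 6 7 / 4 5 7 3 2 6 9 1 8 / 9 6 2 1 8 7 3 5 4 / 8 9 4 2 6 1 7 3 5 / 7 3 6 9 4 5 8 2 1 / 2 1 5 8 7 3 4 9 6 / 1 2 3 4 5 8 6 7 9 / 5 7 8 6 3 9 1 4 2 / 6 4 9 7 1 2 5 8 3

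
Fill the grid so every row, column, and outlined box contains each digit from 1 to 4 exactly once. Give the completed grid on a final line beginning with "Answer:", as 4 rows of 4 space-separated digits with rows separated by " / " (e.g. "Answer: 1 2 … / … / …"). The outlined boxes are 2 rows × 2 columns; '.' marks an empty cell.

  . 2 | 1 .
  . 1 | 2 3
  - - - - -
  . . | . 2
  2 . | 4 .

Step 1. [r4c2∈{3}] r4c2 is down to just 3, so r4c2=3.
Step 2. [r2c1∈{4}] r2c1 is down to just 4, so r2c1=4.
Step 3. [r3c3∈{3}] r3c3 has the single candidate 3 ⇒ r3c3=3.
Step 4. [r3c1∈{1}] r3c1's peers cover all but 1, so r3c1=1.
Step 5. [r1c1∈{3}] r1c1 has the single candidate 3 ⇒ r1c1=3.
Step 6. [r1c4∈{4}] only 4 remains possible at r1c4 ⇒ r1c4=4.
Step 7. [r4c4∈{1}] only 1 remains possible at r4c4. So r4c4=1.
Step 8. [r3c2∈{4}] r3c2 has the single candidate 4, so r3c2=4.

Answer: 3 2 1 4 / 4 1 2 3 / 1 4 3 2 / 2 3 4 1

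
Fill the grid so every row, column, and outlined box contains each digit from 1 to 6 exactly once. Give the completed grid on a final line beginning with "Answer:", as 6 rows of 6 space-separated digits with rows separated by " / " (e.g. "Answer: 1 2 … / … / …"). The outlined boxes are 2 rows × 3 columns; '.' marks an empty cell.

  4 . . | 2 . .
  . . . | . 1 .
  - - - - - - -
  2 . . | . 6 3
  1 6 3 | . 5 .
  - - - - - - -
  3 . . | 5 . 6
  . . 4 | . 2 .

Step 1. [r2c4∈{3,4,6}] col 4 places 6 nowhere but r2c4. So r2c4=6.
Step 2. [r2c1∈{5}] r2c1 has the single candidate 5. So r2c1=5.
Step 3. [r4c4∈{4}] nothing but 4 survives at r4c4. So r4c4=4.
Step 4. [r6c6∈{1}] r6c6 has the single candidate 1, so r6c6=1.
Step 5. [r2c2∈{2,3}] row 2 places 3 nowhere but r2c2. So r2c2=3.
Step 6. [r5c2∈{1,2}] r5c2 is the only open cell in col 2 admitting 2, so r5c2=2.
Step 7. [r1c3∈{1,6}] row 1 places 6 nowhere but r1c3. So r1c3=6.
Step 8. [r6c2∈{5}] only 5 remains possible at r6c2. So r6c2=5.
Step 9. [r1c5∈{3}] nothing but 3 survives at r1c5. So r1c5=3.
Step 10. [r2c3∈{2}] nothing but 2 survives at r2c3 ⇒ r2c3=2.
Step 11. [r1c6∈{5}] r1c6 has the single candidate 5. So r1c6=5.
Step 12. [r2c6∈{4}] r2c6 is down to just 4. So r2c6=4.
Step 13. [r5c3∈{1}] r5c3 is down to just 1. So r5c3=1.
Step 14. [r3c4∈{1}] r3c4 has the single candidate 1. So r3c4=1.
Step 15. [r1c2∈{1}] r1c2 is down to just 1 ⇒ r1c2=1.
Step 16. [r6c4∈{3}] r6c4 is down to just 3 ⇒ r6c4=3.
Step 17. [r5c5∈{4}] r5c5 is down to just 4, so r5c5=4.
Step 18. [r4c6∈{2}] only 2 remains possible at r4c6 ⇒ r4c6=2.
Step 19. [r3c2∈{4}] nothing but 4 survives at r3c2. So r3c2=4.
Step 20. [r6c1∈{6}] r6c1 is down to just 6 ⇒ r6c1=6.
Step 21. [r3c3∈{5}] r3c3 has the single candidate 5, so r3c3=5.

Answer: 4 1 6 2 3 5 / 5 3 2 6 1 4 / 2 4 5 1 6 3 / 1 6 3 4 5 2 / 3 2 1 5 4 6 / 6 5 4 3 2 1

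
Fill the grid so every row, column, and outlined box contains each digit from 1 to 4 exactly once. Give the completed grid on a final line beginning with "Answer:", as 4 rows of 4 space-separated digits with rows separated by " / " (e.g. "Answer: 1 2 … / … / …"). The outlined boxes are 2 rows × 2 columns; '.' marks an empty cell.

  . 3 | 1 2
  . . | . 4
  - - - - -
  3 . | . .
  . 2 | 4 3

Step 1. [r4c1∈{1}] r4c1 has the single candidate 1. So r4c1=1.
Step 2. [r3c2∈{4}] nothing but 4 survives at r3c2 ⇒ r3c2=4.
Step 3. [r3c3∈{2}] only 2 remains possible at r3c3, so r3c3=2.
Step 4. [r1c1∈{4}] r1c1's peers cover all but 4. So r1c1=4.
Step 5. [r3c4∈{1}] only 1 remains possible at r3c4. So r3c4=1.
Step 6. [r2c1∈{2}] r2c1's peers cover all but 2 ⇒ r2c1=2.
Step 7. [r2c3∈{3}] r2c3's peers cover all but 3, so r2c3=3.
Step 8. [r2c2∈{1}] only 1 remains possible at r2c2. So r2c2=1.

Answer: 4 3 1 2 / 2 1 3 4 / 3 4 2 1 / 1 2 4 3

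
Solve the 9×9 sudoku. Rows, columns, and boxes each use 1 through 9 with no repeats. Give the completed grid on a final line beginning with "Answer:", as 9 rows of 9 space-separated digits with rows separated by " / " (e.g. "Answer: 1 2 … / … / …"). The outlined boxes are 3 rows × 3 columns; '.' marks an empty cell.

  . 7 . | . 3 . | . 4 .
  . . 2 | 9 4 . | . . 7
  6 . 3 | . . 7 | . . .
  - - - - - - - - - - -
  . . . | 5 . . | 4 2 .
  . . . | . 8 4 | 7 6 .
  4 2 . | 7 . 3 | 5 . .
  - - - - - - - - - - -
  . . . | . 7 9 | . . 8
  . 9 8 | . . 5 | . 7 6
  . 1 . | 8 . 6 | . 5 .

Step 1. [r4c6∈{1}] r4c6 has the single candidate 1, so r4c6=1.
Step 2. [r9c5∈{2}] r9c5 has the single candidate 2 ⇒ r9c5=2.
Step 3. [r1c6∈{2,8}] across col 6, 2 lands solely at r1c6, so r1c6=2.
Step 4. [r3c4∈{1}] r3c4's peers cover all but 1 ⇒ r3c4=1.
Step 5. [r2c6∈{8}] only 8 remains possible at r2c6. So r2c6=8.
Step 6. [r2c2∈{5}] nothing but 5 survives at r2c2, so r2c2=5.
Step 7. [r2c1∈{1}] r2c1 is down to just 1. So r2c1=1.
Step 8. [r1c3∈{9}] only 9 remains possible at r1c3 ⇒ r1c3=9.
Step 9. [r5c2∈{3}] r5c2's peers cover all but 3 ⇒ r5c2=3.
Step 10. [r6c8∈{1,8,9}] r6c8 is the only open cell in row 6 admitting 8 ⇒ r6c8=8.
Step 11. [r3c9∈{2,5,9}] 2 has one home in col 9: r3c9, so r3c9=2.
Step 12. [r7c8∈{1,3}] col 8 places 1 nowhere but r7c8 ⇒ r7c8=1.
Step 13. [r1c7∈{1,6,8}] 1 has one home in col 7: r1c7, so r1c7=1.
Step 14. [r9c9∈{3,4,9}] 4 has one home in col 9: r9c9. So r9c9=4.
Step 15. [r7c3∈{4,5,6}] col 3 places 4 nowhere but r7c3. So r7c3=4.
Step 16. [r7c4∈{3}] r7c4's peers cover all but 3. So r7c4=3.
Step 17. [r9c7∈{3,9}] 9 has one home in row 9: r9c7, so r9c7=9.
Step 18. [r8c7∈{2,3}] 3 has one home in box 9: r8c7 ⇒ r8c7=3.
Step 19. [r9c3∈{7}] only 7 remains possible at r9c3 ⇒ r9c3=7.
Step 20. [r4c3∈{6}] r4c3's peers cover all but 6. So r4c3=6.
Step 21. [r4c5∈{9}] r4c5's peers cover all but 9, so r4c5=9.
Step 22. [r4c2∈{8}] only 8 remains possible at r4c2 ⇒ r4c2=8.
Step 23. [r6c9∈{1,9}] row 6 places 9 nowhere but r6c9, so r6c9=9.
Step 24. [r7c1∈{2,5}] r7c1 is the only open cell in row 7 admitting 5. So r7c1=5.
Step 25. [r5c3∈{1,5}] across row 5, 5 lands solely at r5c3. So r5c3=5.
Step 26. [r5c1∈{9}] r5c1 has the single candidate 9 ⇒ r5c1=9.
Step 27. [r6c3∈{1}] nothing but 1 survives at r6c3 ⇒ r6c3=1.
Step 28. [r1c4∈{6}] nothing but 6 survives at r1c4. So r1c4=6.
Step 29. [r4c1∈{7}] r4c1 is down to just 7 ⇒ r4c1=7.
Step 30. [r1c1∈{8}] r1c1 is down to just 8, so r1c1=8.
Step 31. [r8c5∈{1}] nothing but 1 survives at r8c5, so r8c5=1.
Step 32. [r3c5∈{5}] r3c5's peers cover all but 5 ⇒ r3c5=5.
Step 33. [r5c4∈{2}] only 2 remains possible at r5c4, so r5c4=2.
Step 34. [r7c2∈{6}] nothing but 6 survives at r7c2. So r7c2=6.
Step 35. [r5c9∈{1}] r5c9 has the single candidate 1 ⇒ r5c9=1.
Step 36. [r2c8∈{3}] nothing but 3 survives at r2c8, so r2c8=3.
Step 37. [r8c1∈{2}] r8c1 is down to just 2 ⇒ r8c1=2.
Step 38. [r1c9∈{5}] r1c9 has the single candidate 5, so r1c9=5.
Step 39. [r6c5∈{6}] r6c5's peers cover all but 6 ⇒ r6c5=6.
Step 40. [r3c7∈{8}] r3c7's peers cover all but 8, so r3c7=8.
Step 41. [r9c1∈{3}] r9c1 has the single candidate 3, so r9c1=3.
Step 42. [r4c9∈{3}] r4c9 is down to just 3. So r4c9=3.
Step 43. [r3c2∈{4}] r3c2's peers cover all but 4 ⇒ r3c2=4.
Step 44. [r8c4∈{4}] r8c4 has the single candidate 4, so r8c4=4.
Step 45. [r2c7∈{6}] nothing but 6 survives at r2c7, so r2c7=6.
Step 46. [r3c8∈{9}] nothing but 9 survives at r3c8 ⇒ r3c8=9.
Step 47. [r7c7∈{2}] r7c7's peers cover all but 2. So r7c7=2.

Answer: 8 7 9 6 3 2 1 4 5 / 1 5 2 9 4 8 6 3 7 / 6 4 3 1 5 7 8 9 2 / 7 8 6 5 9 1 4 2 3 / 9 3 5 2 8 4 7 6 1 / 4 2 1 7 6 3 5 8 9 / 5 6 4 3 7 9 2 1 8 / 2 9 8 4 1 5 3 7 6 / 3 1 7 8 2 6 9 5 4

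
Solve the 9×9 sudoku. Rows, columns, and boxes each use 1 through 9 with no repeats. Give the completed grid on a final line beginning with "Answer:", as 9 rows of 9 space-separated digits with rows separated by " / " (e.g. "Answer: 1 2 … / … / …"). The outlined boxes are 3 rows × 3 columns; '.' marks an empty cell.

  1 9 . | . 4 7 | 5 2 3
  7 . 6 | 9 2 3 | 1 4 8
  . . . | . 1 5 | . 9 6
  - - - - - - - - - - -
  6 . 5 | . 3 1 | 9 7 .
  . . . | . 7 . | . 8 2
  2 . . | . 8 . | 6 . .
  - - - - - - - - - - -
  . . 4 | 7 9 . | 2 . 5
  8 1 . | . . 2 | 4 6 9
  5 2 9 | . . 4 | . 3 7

Step 1. [r3c4∈{8}] only 8 remains possible at r3c4, so r3c4=8.
Step 2. [r5c4∈{4,5,6}] row 5 places 5 nowhere but r5c4. So r5c4=5.
Step 3. [r7c1∈{3}] r7c1's peers cover all but 3 ⇒ r7c1=3.
Step 4. [r4c9∈{4}] only 4 remains possible at r4c9, so r4c9=4.
Step 5. [r6c2∈{3,4,7}] across col 2, 7 lands solely at r6c2 ⇒ r6c2=7.
Step 6. [r6c3∈{1,3}] r6c3 is the only open cell in row 6 admitting 3 ⇒ r6c3=3.
Step 7. [r5c1∈{4,9}] in col 1, 9 fits only at r5c1. So r5c1=9.
Step 8. [r9c5∈{6}] r9c5 is down to just 6 ⇒ r9c5=6.
Step 9. [r5c2∈{4}] r5c2 is down to just 4. So r5c2=4.
Step 10. [r6c9∈{1}] only 1 remains possible at r6c9 ⇒ r6c9=1.
Step 11. [r6c4∈{4}] r6c4 is down to just 4, so r6c4=4.
Step 12. [r6c8∈{5}] r6c8 is down to just 5. So r6c8=5.
Step 13. [r7c8∈{1}] only 1 remains possible at r7c8, so r7c8=1.
Step 14. [r5c6∈{6}] r5c6 is down to just 6 ⇒ r5c6=6.
Step 15. [r8c4∈{3}] nothing but 3 survives at r8c4 ⇒ r8c4=3.
Step 16. [r3c2∈{3}] only 3 remains possible at r3c2 ⇒ r3c2=3.
Step 17. [r1c4∈{6}] r1c4 is down to just 6 ⇒ r1c4=6.
Step 18. [r2c2∈{5}] nothing but 5 survives at r2c2, so r2c2=5.
Step 19. [r7c2∈{6}] r7c2 has the single candidate 6 ⇒ r7c2=6.
Step 20. [r5c7∈{3}] r5c7's peers cover all but 3. So r5c7=3.
Step 21. [r9c7∈{8}] only 8 remains possible at r9c7 ⇒ r9c7=8.
Step 22. [r8c5∈{5}] only 5 remains possible at r8c5, so r8c5=5.
Step 23. [r8c3∈{7}] nothing but 7 survives at r8c3, so r8c3=7.
Step 24. [r9c4∈{1}] r9c4 is down to just 1, so r9c4=1.
Step 25. [r6c6∈{9}] r6c6 has the single candidate 9 ⇒ r6c6=9.
Step 26. [r3c7∈{7}] only 7 remains possible at r3c7, so r3c7=7.
Step 27. [r3c3∈{2}] only 2 remains possible at r3c3, so r3c3=2.
Step 28. [r4c4∈{2}] only 2 remains possible at r4c4 ⇒ r4c4=2.
Step 29. [r5c3∈{1}] r5c3 is down to just 1 ⇒ r5c3=1.
Step 30. [r1c3∈{8}] r1c3 is down to just 8. So r1c3=8.
Step 31. [r3c1∈{4}] r3c1 has the single candidate 4. So r3c1=4.
Step 32. [r4c2∈{8}] only 8 remains possible at r4c2, so r4c2=8.
Step 33. [r7c6∈{8}] nothing but 8 survives at r7c6 ⇒ r7c6=8.

Answer: 1 9 8 6 4 7 5 2 3 / 7 5 6 9 2 3 1 4 8 / 4 3 2 8 1 5 7 9 6 / 6 8 5 2 3 1 9 7 4 / 9 4 1 5 7 6 3 8 2 / 2 7 3 4 8 9 6 5 1 / 3 6 4 7 9 8 2 1 5 / 8 1 7 3 5 2 4 6 9 / 5 2 9 1 6 4 8 3 7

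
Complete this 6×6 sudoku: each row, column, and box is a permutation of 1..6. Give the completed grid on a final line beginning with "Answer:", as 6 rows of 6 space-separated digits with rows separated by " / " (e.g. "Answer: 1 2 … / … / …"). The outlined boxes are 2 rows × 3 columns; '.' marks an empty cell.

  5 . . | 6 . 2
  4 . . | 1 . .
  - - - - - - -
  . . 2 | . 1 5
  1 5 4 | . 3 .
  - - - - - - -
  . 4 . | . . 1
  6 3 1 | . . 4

Step 1. [r4c4∈{2}] r4c4's peers cover all but 2. So r4c4=2.
Step 2. [r6c4∈{5}] r6c4's peers cover all but 5. So r6c4=5.
Step 3. [r2c3∈{3,6}] 6 has one home in col 3: r2c3, so r2c3=6.
Step 4. [r5c1∈{2}] nothing but 2 survives at r5c1 ⇒ r5c1=2.
Step 5. [r1c3∈{3}] r1c3 is down to just 3, so r1c3=3.
Step 6. [r4c6∈{6}] only 6 remains possible at r4c6. So r4c6=6.
Step 7. [r5c3∈{5}] only 5 remains possible at r5c3 ⇒ r5c3=5.
Step 8. [r5c4∈{3}] r5c4 has the single candidate 3 ⇒ r5c4=3.
Step 9. [r2c6∈{3}] r2c6's peers cover all but 3, so r2c6=3.
Step 10. [r3c4∈{4}] nothing but 4 survives at r3c4. So r3c4=4.
Step 11. [r1c5∈{4}] only 4 remains possible at r1c5. So r1c5=4.
Step 12. [r6c5∈{2}] nothing but 2 survives at r6c5 ⇒ r6c5=2.
Step 13. [r5c5∈{6}] nothing but 6 survives at r5c5. So r5c5=6.
Step 14. [r2c5∈{5}] only 5 remains possible at r2c5. So r2c5=5.
Step 15. [r3c1∈{3}] only 3 remains possible at r3c1. So r3c1=3.
Step 16. [r2c2∈{2}] only 2 remains possible at r2c2 ⇒ r2c2=2.
Step 17. [r3c2∈{6}] r3c2 has the single candidate 6, so r3c2=6.
Step 18. [r1c2∈{1}] r1c2 has the single candidate 1 ⇒ r1c2=1.

Answer: 5 1 3 6 4 2 / 4 2 6 1 5 3 / 3 6 2 4 1 5 / 1 5 4 2 3 6 / 2 4 5 3 6 1 / 6 3 1 5 2 4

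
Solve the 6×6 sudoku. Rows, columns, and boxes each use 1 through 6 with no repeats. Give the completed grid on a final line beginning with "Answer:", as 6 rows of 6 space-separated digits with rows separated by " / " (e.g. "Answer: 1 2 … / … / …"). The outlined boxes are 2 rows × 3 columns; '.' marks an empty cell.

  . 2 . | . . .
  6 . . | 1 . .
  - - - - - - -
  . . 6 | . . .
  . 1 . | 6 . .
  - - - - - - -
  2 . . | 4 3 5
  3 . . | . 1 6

Step 1. [r4c3∈{2,3,4,5}] r4c3 is the only open cell in col 3 admitting 2, so r4c3=2.
Step 2. [r3c2∈{3,4,5}] across box 3, 3 lands solely at r3c2, so r3c2=3.
Step 3. [r1c4∈{3,5}] 3 has one home in col 4: r1c4. So r1c4=3.
Step 4. [r1c6∈{4}] r1c6 has the single candidate 4 ⇒ r1c6=4.
Step 5. [r3c4∈{2,5}] r3c4 is the only open cell in col 4 admitting 5 ⇒ r3c4=5.
Step 6. [r1c1∈{1,5}] 1 has one home in col 1: r1c1 ⇒ r1c1=1.
Step 7. [r1c3∈{5}] r1c3 is down to just 5, so r1c3=5.
Step 8. [r3c1∈{4}] r3c1's peers cover all but 4 ⇒ r3c1=4.
Step 9. [r3c5∈{2}] r3c5 has the single candidate 2 ⇒ r3c5=2.
Step 10. [r6c3∈{4}] r6c3 has the single candidate 4 ⇒ r6c3=4.
Step 11. [r5c3∈{1}] r5c3 has the single candidate 1, so r5c3=1.
Step 12. [r1c5∈{6}] nothing but 6 survives at r1c5, so r1c5=6.
Step 13. [r6c4∈{2}] nothing but 2 survives at r6c4 ⇒ r6c4=2.
Step 14. [r3c6∈{1}] r3c6 has the single candidate 1, so r3c6=1.
Step 15. [r4c5∈{4}] only 4 remains possible at r4c5 ⇒ r4c5=4.
Step 16. [r4c1∈{5}] r4c1 is down to just 5 ⇒ r4c1=5.
Step 17. [r2c2∈{4}] r2c2 has the single candidate 4. So r2c2=4.
Step 18. [r5c2∈{6}] only 6 remains possible at r5c2. So r5c2=6.
Step 19. [r2c6∈{2}] r2c6 has the single candidate 2 ⇒ r2c6=2.
Step 20. [r4c6∈{3}] r4c6 has the single candidate 3. So r4c6=3.
Step 21. [r6c2∈{5}] r6c2 has the single candidate 5 ⇒ r6c2=5.
Step 22. [r2c5∈{5}] r2c5 has the single candidate 5 ⇒ r2c5=5.
Step 23. [r2c3∈{3}] r2c3 is down to just 3 ⇒ r2c3=3.

Answer: 1 2 5 3 6 4 / 6 4 3 1 5 2 / 4 3 6 5 2 1 / 5 1 2 6 4 3 / 2 6 1 4 3 5 / 3 5 4 2 1 6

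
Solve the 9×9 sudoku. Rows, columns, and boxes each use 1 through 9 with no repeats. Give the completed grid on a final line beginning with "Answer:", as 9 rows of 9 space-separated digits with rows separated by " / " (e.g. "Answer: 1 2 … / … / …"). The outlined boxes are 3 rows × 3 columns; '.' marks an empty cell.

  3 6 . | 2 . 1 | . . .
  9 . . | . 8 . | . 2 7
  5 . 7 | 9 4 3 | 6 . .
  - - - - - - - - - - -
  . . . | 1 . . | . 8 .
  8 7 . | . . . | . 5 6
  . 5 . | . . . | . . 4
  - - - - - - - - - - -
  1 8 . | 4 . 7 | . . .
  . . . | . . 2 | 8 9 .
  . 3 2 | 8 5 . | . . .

Step 1. [r4c2∈{2,4,9}] across col 2, 9 lands solely at r4c2, so r4c2=9.
Step 2. [r5c4∈{3}] r5c4's peers cover all but 3. So r5c4=3.
Step 3. [r8c4∈{6}] r8c4's peers cover all but 6, so r8c4=6.
Step 4. [r2c7∈{1,3,4,5}] in row 2, 3 fits only at r2c7 ⇒ r2c7=3.
Step 5. [r6c4∈{7}] nothing but 7 survives at r6c4, so r6c4=7.
Step 6. [r9c8∈{1,4,6,7}] col 8 places 7 nowhere but r9c8. So r9c8=7.
Step 7. [r8c2∈{4}] r8c2's peers cover all but 4, so r8c2=4.
Step 8. [r4c1∈{2,4,6}] across col 1, 4 lands solely at r4c1 ⇒ r4c1=4.
Step 9. [r5c3∈{1}] nothing but 1 survives at r5c3. So r5c3=1.
Step 10. [r9c6∈{9}] r9c6 has the single candidate 9, so r9c6=9.
Step 11. [r7c5∈{3}] nothing but 3 survives at r7c5 ⇒ r7c5=3.
Step 12. [r6c1∈{2,6}] col 1 places 2 nowhere but r6c1. So r6c1=2.
Step 13. [r9c9∈{1}] r9c9 has the single candidate 1, so r9c9=1.
Step 14. [r6c8∈{1,3}] 3 has one home in col 8: r6c8, so r6c8=3.
Step 15. [r6c3∈{6}] r6c3 is down to just 6, so r6c3=6.
Step 16. [r4c9∈{2}] only 2 remains possible at r4c9, so r4c9=2.
Step 17. [r7c9∈{5}] nothing but 5 survives at r7c9, so r7c9=5.
Step 18. [r5c7∈{9}] only 9 remains possible at r5c7. So r5c7=9.
Step 19. [r1c8∈{4}] r1c8 is down to just 4 ⇒ r1c8=4.
Step 20. [r4c6∈{5,6}] r4c6 is the only open cell in row 4 admitting 5, so r4c6=5.
Step 21. [r1c3∈{8}] only 8 remains possible at r1c3. So r1c3=8.
Step 22. [r2c2∈{1}] only 1 remains possible at r2c2 ⇒ r2c2=1.
Step 23. [r7c3∈{9}] r7c3's peers cover all but 9, so r7c3=9.
Step 24. [r3c2∈{2}] r3c2 has the single candidate 2 ⇒ r3c2=2.
Step 25. [r7c7∈{2}] nothing but 2 survives at r7c7. So r7c7=2.
Step 26. [r1c7∈{5}] nothing but 5 survives at r1c7 ⇒ r1c7=5.
Step 27. [r2c3∈{4}] r2c3 has the single candidate 4. So r2c3=4.
Step 28. [r8c5∈{1}] nothing but 1 survives at r8c5, so r8c5=1.
Step 29. [r2c6∈{6}] r2c6 has the single candidate 6, so r2c6=6.
Step 30. [r8c3∈{5}] r8c3 is down to just 5. So r8c3=5.
Step 31. [r5c6∈{4}] nothing but 4 survives at r5c6. So r5c6=4.
Step 32. [r3c9∈{8}] nothing but 8 survives at r3c9 ⇒ r3c9=8.
Step 33. [r6c5∈{9}] nothing but 9 survives at r6c5, so r6c5=9.
Step 34. [r8c1∈{7}] nothing but 7 survives at r8c1. So r8c1=7.
Step 35. [r8c9∈{3}] only 3 remains possible at r8c9 ⇒ r8c9=3.
Step 36. [r4c3∈{3}] r4c3's peers cover all but 3. So r4c3=3.
Step 37. [r6c6∈{8}] nothing but 8 survives at r6c6, so r6c6=8.
Step 38. [r1c5∈{7}] nothing but 7 survives at r1c5, so r1c5=7.
Step 39. [r9c7∈{4}] r9c7's peers cover all but 4, so r9c7=4.
Step 40. [r6c7∈{1}] r6c7's peers cover all but 1. So r6c7=1.
Step 41. [r4c5∈{6}] only 6 remains possible at r4c5. So r4c5=6.
Step 42. [r2c4∈{5}] only 5 remains possible at r2c4. So r2c4=5.
Step 43. [r9c1∈{6}] r9c1 has the single candidate 6. So r9c1=6.
Step 44. [r3c8∈{1}] nothing but 1 survives at r3c8 ⇒ r3c8=1.
Step 45. [r4c7∈{7}] r4c7's peers cover all but 7. So r4c7=7.
Step 46. [r7c8∈{6}] only 6 remains possible at r7c8. So r7c8=6.
Step 47. [r5c5∈{2}] r5c5 has the single candidate 2, so r5c5=2.
Step 48. [r1c9∈{9}] r1c9 is down to just 9, so r1c9=9.

Answer: 3 6 8 2 7 1 5 4 9 / 9 1 4 5 8 6 3 2 7 / 5 2 7 9 4 3 6 1 8 / 4 9 3 1 6 5 7 8 2 / 8 7 1 3 2 4 9 5 6 / 2 5 6 7 9 8 1 3 4 / 1 8 9 4 3 7 2 6 5 / 7 4 5 6 1 2 8 9 3 / 6 3 2 8 5 9 4 7 1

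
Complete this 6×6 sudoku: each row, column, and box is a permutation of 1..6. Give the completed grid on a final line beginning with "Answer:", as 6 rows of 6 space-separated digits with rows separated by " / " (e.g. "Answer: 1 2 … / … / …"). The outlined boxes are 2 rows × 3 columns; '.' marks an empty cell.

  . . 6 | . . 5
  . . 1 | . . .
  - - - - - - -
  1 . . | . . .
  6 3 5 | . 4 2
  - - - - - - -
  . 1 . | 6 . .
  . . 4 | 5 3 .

Step 1. [r6c1∈{2}] only 2 remains possible at r6c1 ⇒ r6c1=2.
Step 2. [r3c2∈{2,4}] row 3 places 4 nowhere but r3c2, so r3c2=4.
Step 3. [r3c4∈{3}] r3c4's peers cover all but 3, so r3c4=3.
Step 4. [r1c2∈{2}] r1c2 is down to just 2, so r1c2=2.
Step 5. [r1c1∈{3,4}] r1c1 is the only open cell in row 1 admitting 3 ⇒ r1c1=3.
Step 6. [r2c1∈{4,5}] across col 1, 4 lands solely at r2c1, so r2c1=4.
Step 7. [r3c6∈{6}] nothing but 6 survives at r3c6 ⇒ r3c6=6.
Step 8. [r2c4∈{2}] r2c4 has the single candidate 2 ⇒ r2c4=2.
Step 9. [r1c4∈{1,4}] in row 1, 4 fits only at r1c4. So r1c4=4.
Step 10. [r5c6∈{4}] only 4 remains possible at r5c6 ⇒ r5c6=4.
Step 11. [r2c6∈{3}] nothing but 3 survives at r2c6 ⇒ r2c6=3.
Step 12. [r5c1∈{5}] nothing but 5 survives at r5c1 ⇒ r5c1=5.
Step 13. [r1c5∈{1}] r1c5 is down to just 1. So r1c5=1.
Step 14. [r3c5∈{5}] r3c5's peers cover all but 5, so r3c5=5.
Step 15. [r2c5∈{6}] r2c5's peers cover all but 6, so r2c5=6.
Step 16. [r6c2∈{6}] nothing but 6 survives at r6c2. So r6c2=6.
Step 17. [r5c5∈{2}] only 2 remains possible at r5c5. So r5c5=2.
Step 18. [r2c2∈{5}] r2c2's peers cover all but 5 ⇒ r2c2=5.
Step 19. [r5c3∈{3}] r5c3's peers cover all but 3, so r5c3=3.
Step 20. [r6c6∈{1}] r6c6 is down to just 1 ⇒ r6c6=1.
Step 21. [r4c4∈{1}] only 1 remains possible at r4c4, so r4c4=1.
Step 22. [r3c3∈{2}] r3c3's peers cover all but 2, so r3c3=2.

Answer: 3 2 6 4 1 5 / 4 5 1 2 6 3 / 1 4 2 3 5 6 / 6 3 5 1 4 2 / 5 1 3 6 2 4 / 2 6 4 5 3 1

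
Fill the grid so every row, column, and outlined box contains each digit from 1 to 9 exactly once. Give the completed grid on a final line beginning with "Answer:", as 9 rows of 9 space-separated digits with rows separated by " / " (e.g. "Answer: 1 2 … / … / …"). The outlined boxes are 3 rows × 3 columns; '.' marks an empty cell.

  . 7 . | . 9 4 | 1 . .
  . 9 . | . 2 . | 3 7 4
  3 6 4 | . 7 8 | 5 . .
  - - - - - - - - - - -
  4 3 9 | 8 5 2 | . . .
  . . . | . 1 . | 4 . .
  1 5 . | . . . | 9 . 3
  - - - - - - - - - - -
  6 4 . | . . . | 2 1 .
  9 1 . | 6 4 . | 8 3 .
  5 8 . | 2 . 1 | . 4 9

Step 1. [r5c1∈{2,7,8}] in col 1, 7 fits only at r5c1, so r5c1=7.
Step 2. [r4c8∈{6}] r4c8 has the single candidate 6. So r4c8=6.
Step 3. [r1c1∈{2,8}] col 1 places 2 nowhere but r1c1 ⇒ r1c1=2.
Step 4. [r5c2∈{2}] r5c2's peers cover all but 2. So r5c2=2.
Step 5. [r9c5∈{3}] r9c5's peers cover all but 3, so r9c5=3.
Step 6. [r1c8∈{8}] r1c8's peers cover all but 8 ⇒ r1c8=8.
Step 7. [r9c3∈{7}] r9c3's peers cover all but 7 ⇒ r9c3=7.
Step 8. [r6c5∈{6}] r6c5 is down to just 6 ⇒ r6c5=6.
Step 9. [r6c6∈{7}] r6c6 is down to just 7, so r6c6=7.
Step 10. [r8c6∈{5}] r8c6 is down to just 5. So r8c6=5.
Step 11. [r2c3∈{1,5,8}] col 3 places 1 nowhere but r2c3 ⇒ r2c3=1.
Step 12. [r5c6∈{3,9}] in col 6, 3 fits only at r5c6, so r5c6=3.
Step 13. [r7c9∈{5,7}] across row 7, 5 lands solely at r7c9. So r7c9=5.
Step 14. [r6c8∈{2}] only 2 remains possible at r6c8, so r6c8=2.
Step 15. [r7c4∈{7,9}] row 7 places 7 nowhere but r7c4. So r7c4=7.
Step 16. [r2c4∈{5}] nothing but 5 survives at r2c4, so r2c4=5.
Step 17. [r8c9∈{7}] only 7 remains possible at r8c9 ⇒ r8c9=7.
Step 18. [r5c3∈{6,8}] in row 5, 6 fits only at r5c3 ⇒ r5c3=6.
Step 19. [r3c4∈{1}] r3c4 has the single candidate 1, so r3c4=1.
Step 20. [r7c6∈{9}] r7c6's peers cover all but 9 ⇒ r7c6=9.
Step 21. [r4c7∈{7}] r4c7 has the single candidate 7 ⇒ r4c7=7.
Step 22. [r2c6∈{6}] nothing but 6 survives at r2c6, so r2c6=6.
Step 23. [r8c3∈{2}] nothing but 2 survives at r8c3, so r8c3=2.
Step 24. [r2c1∈{8}] r2c1 is down to just 8 ⇒ r2c1=8.
Step 25. [r7c5∈{8}] r7c5 has the single candidate 8, so r7c5=8.
Step 26. [r5c8∈{5}] nothing but 5 survives at r5c8, so r5c8=5.
Step 27. [r9c7∈{6}] r9c7 has the single candidate 6, so r9c7=6.
Step 28. [r5c9∈{8}] r5c9 is down to just 8 ⇒ r5c9=8.
Step 29. [r6c3∈{8}] nothing but 8 survives at r6c3, so r6c3=8.
Step 30. [r3c9∈{2}] nothing but 2 survives at r3c9. So r3c9=2.
Step 31. [r4c9∈{1}] r4c9 has the single candidate 1. So r4c9=1.
Step 32. [r5c4∈{9}] r5c4 has the single candidate 9, so r5c4=9.
Step 33. [r1c9∈{6}] r1c9 is down to just 6, so r1c9=6.
Step 34. [r6c4∈{4}] nothing but 4 survives at r6c4, so r6c4=4.
Step 35. [r3c8∈{9}] r3c8 has the single candidate 9. So r3c8=9.
Step 36. [r1c4∈{3}] nothing but 3 survives at r1c4, so r1c4=3.
Step 37. [r7c3∈{3}] only 3 remains possible at r7c3. So r7c3=3.
Step 38. [r1c3∈{5}] r1c3's peers cover all but 5 ⇒ r1c3=5.

Answer: 2 7 5 3 9 4 1 8 6 / 8 9 1 5 2 6 3 7 4 / 3 6 4 1 7 8 5 9 2 / 4 3 9 8 5 2 7 6 1 / 7 2 6 9 1 3 4 5 8 / 1 5 8 4 6 7 9 2 3 / 6 4 3 7 8 9 2 1 5 / 9 1 2 6 4 5 8 3 7 / 5 8 7 2 3 1 6 4 9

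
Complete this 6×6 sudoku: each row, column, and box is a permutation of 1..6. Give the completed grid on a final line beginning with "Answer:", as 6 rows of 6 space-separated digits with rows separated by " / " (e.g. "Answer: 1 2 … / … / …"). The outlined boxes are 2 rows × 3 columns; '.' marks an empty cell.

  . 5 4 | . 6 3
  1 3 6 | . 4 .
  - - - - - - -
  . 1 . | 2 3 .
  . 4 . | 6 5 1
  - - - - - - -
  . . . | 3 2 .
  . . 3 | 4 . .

Step 1. [r5c2∈{6}] nothing but 6 survives at r5c2 ⇒ r5c2=6.
Step 2. [r5c6∈{5}] r5c6 is down to just 5, so r5c6=5.
Step 3. [r1c1∈{2}] r1c1's peers cover all but 2 ⇒ r1c1=2.
Step 4. [r3c3∈{5}] nothing but 5 survives at r3c3, so r3c3=5.
Step 5. [r2c6∈{2}] nothing but 2 survives at r2c6, so r2c6=2.
Step 6. [r4c3∈{2}] r4c3's peers cover all but 2 ⇒ r4c3=2.
Step 7. [r3c1∈{6}] r3c1's peers cover all but 6 ⇒ r3c1=6.
Step 8. [r6c1∈{5}] nothing but 5 survives at r6c1, so r6c1=5.
Step 9. [r4c1∈{3}] r4c1 is down to just 3. So r4c1=3.
Step 10. [r5c3∈{1}] only 1 remains possible at r5c3. So r5c3=1.
Step 11. [r6c5∈{1}] nothing but 1 survives at r6c5. So r6c5=1.
Step 12. [r2c4∈{5}] r2c4's peers cover all but 5. So r2c4=5.
Step 13. [r6c6∈{6}] only 6 remains possible at r6c6. So r6c6=6.
Step 14. [r6c2∈{2}] only 2 remains possible at r6c2 ⇒ r6c2=2.
Step 15. [r3c6∈{4}] only 4 remains possible at r3c6, so r3c6=4.
Step 16. [r5c1∈{4}] r5c1's peers cover all but 4. So r5c1=4.
Step 17. [r1c4∈{1}] r1c4 has the single candidate 1 ⇒ r1c4=1.

Answer: 2 5 4 1 6 3 / 1 3 6 5 4 2 / 6 1 5 2 3 4 / 3 4 2 6 5 1 / 4 6 1 3 2 5 / 5 2 3 4 1 6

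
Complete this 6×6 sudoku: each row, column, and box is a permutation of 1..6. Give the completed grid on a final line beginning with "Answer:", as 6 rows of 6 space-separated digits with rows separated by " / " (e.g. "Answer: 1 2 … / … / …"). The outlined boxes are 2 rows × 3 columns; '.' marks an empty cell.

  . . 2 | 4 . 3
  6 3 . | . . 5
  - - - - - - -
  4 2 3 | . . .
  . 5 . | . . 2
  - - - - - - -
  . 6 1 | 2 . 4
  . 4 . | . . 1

Step 1. [r6c3∈{5}] nothing but 5 survives at r6c3. So r6c3=5.
Step 2. [r1c5∈{1,6}] in row 1, 6 fits only at r1c5 ⇒ r1c5=6.
Step 3. [r6c5∈{3}] r6c5's peers cover all but 3 ⇒ r6c5=3.
Step 4. [r2c4∈{1}] only 1 remains possible at r2c4, so r2c4=1.
Step 5. [r3c6∈{6}] nothing but 6 survives at r3c6, so r3c6=6.
Step 6. [r3c5∈{1,5}] across row 3, 1 lands solely at r3c5 ⇒ r3c5=1.
Step 7. [r1c1∈{1,5}] 5 has one home in row 1: r1c1, so r1c1=5.
Step 8. [r6c4∈{6}] r6c4 has the single candidate 6 ⇒ r6c4=6.
Step 9. [r5c1∈{3}] r5c1's peers cover all but 3. So r5c1=3.
Step 10. [r4c4∈{3}] r4c4 is down to just 3 ⇒ r4c4=3.
Step 11. [r4c3∈{6}] r4c3's peers cover all but 6. So r4c3=6.
Step 12. [r4c5∈{4}] only 4 remains possible at r4c5. So r4c5=4.
Step 13. [r3c4∈{5}] nothing but 5 survives at r3c4 ⇒ r3c4=5.
Step 14. [r1c2∈{1}] r1c2 is down to just 1, so r1c2=1.
Step 15. [r4c1∈{1}] r4c1 is down to just 1, so r4c1=1.
Step 16. [r2c3∈{4}] r2c3 is down to just 4 ⇒ r2c3=4.
Step 17. [r6c1∈{2}] nothing but 2 survives at r6c1 ⇒ r6c1=2.
Step 18. [r2c5∈{2}] nothing but 2 survives at r2c5 ⇒ r2c5=2.
Step 19. [r5c5∈{5}] nothing but 5 survives at r5c5. So r5c5=5.

Answer: 5 1 2 4 6 3 / 6 3 4 1 2 5 / 4 2 3 5 1 6 / 1 5 6 3 4 2 / 3 6 1 2 5 4 / 2 4 5 6 3 1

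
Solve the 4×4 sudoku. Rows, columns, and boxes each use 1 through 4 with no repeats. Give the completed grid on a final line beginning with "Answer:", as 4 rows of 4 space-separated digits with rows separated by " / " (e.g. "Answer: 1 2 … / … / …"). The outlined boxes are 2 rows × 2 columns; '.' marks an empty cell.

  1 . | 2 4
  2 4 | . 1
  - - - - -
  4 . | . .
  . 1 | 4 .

Step 1. [r4c1∈{3}] r4c1's peers cover all but 3. So r4c1=3.
Step 2. [r3c4∈{2,3}] col 4 places 3 nowhere but r3c4. So r3c4=3.
Step 3. [r1c2∈{3}] only 3 remains possible at r1c2. So r1c2=3.
Step 4. [r3c2∈{2}] r3c2's peers cover all but 2 ⇒ r3c2=2.
Step 5. [r4c4∈{2}] r4c4 has the single candidate 2. So r4c4=2.
Step 6. [r3c3∈{1}] nothing but 1 survives at r3c3 ⇒ r3c3=1.
Step 7. [r2c3∈{3}] r2c3's peers cover all but 3, so r2c3=3.

Answer: 1 3 2 4 / 2 4 3 1 / 4 2 1 3 / 3 1 4 2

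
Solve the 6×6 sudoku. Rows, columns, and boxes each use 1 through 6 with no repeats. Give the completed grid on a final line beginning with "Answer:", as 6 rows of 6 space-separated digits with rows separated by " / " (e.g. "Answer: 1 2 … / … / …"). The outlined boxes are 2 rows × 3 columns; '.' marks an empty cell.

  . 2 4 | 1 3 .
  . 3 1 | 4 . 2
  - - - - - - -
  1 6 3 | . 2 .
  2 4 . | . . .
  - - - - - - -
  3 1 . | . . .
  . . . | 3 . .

Step 1. [r3c4∈{5}] r3c4 is down to just 5, so r3c4=5.
Step 2. [r6c2∈{5}] r6c2's peers cover all but 5 ⇒ r6c2=5.
Step 3. [r6c1∈{4,6}] col 1 places 4 nowhere but r6c1 ⇒ r6c1=4.
Step 4. [r4c4∈{6}] only 6 remains possible at r4c4, so r4c4=6.
Step 5. [r5c5∈{4,5,6}] col 5 places 4 nowhere but r5c5. So r5c5=4.
Step 6. [r2c5∈{5,6}] col 5 places 5 nowhere but r2c5, so r2c5=5.
Step 7. [r6c5∈{1,6}] 6 has one home in col 5: r6c5, so r6c5=6.
Step 8. [r6c6∈{1}] r6c6 has the single candidate 1. So r6c6=1.
Step 9. [r6c3∈{2}] r6c3's peers cover all but 2. So r6c3=2.
Step 10. [r1c1∈{5,6}] row 1 places 5 nowhere but r1c1. So r1c1=5.
Step 11. [r5c3∈{6}] nothing but 6 survives at r5c3 ⇒ r5c3=6.
Step 12. [r2c1∈{6}] nothing but 6 survives at r2c1, so r2c1=6.
Step 13. [r1c6∈{6}] nothing but 6 survives at r1c6 ⇒ r1c6=6.
Step 14. [r3c6∈{4}] r3c6 is down to just 4 ⇒ r3c6=4.
Step 15. [r4c6∈{3}] only 3 remains possible at r4c6, so r4c6=3.
Step 16. [r5c6∈{5}] r5c6's peers cover all but 5, so r5c6=5.
Step 17. [r4c5∈{1}] r4c5 is down to just 1. So r4c5=1.
Step 18. [r5c4∈{2}] nothing but 2 survives at r5c4. So r5c4=2.
Step 19. [r4c3∈{5}] r4c3's peers cover all but 5 ⇒ r4c3=5.

Answer: 5 2 4 1 3 6 / 6 3 1 4 5 2 / 1 6 3 5 2 4 / 2 4 5 6 1 3 / 3 1 6 2 4 5 / 4 5 2 3 6 1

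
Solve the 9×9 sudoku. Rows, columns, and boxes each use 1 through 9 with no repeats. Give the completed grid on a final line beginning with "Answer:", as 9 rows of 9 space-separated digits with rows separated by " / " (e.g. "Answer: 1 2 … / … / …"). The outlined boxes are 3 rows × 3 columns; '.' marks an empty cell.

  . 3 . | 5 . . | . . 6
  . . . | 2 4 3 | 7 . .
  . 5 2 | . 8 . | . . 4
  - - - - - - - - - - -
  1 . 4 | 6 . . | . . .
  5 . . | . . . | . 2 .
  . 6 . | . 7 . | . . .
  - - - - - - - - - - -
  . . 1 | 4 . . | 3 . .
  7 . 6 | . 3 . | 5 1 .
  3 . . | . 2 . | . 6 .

Step 1. [r6c8∈{3,4,5,8,9}] in col 8, 4 fits only at r6c8. So r6c8=4.
Step 2. [r3c6∈{1,6,7,9}] in box 2, 6 fits only at r3c6, so r3c6=6.
Step 3. [r3c1∈{9}] r3c1 has the single candidate 9, so r3c1=9.
Step 4. [r2c3∈{8}] r2c3 is down to just 8. So r2c3=8.
Step 5. [r3c7∈{1}] r3c7 is down to just 1 ⇒ r3c7=1.
Step 6. [r8c2∈{2,4,8,9}] in row 8, 4 fits only at r8c2 ⇒ r8c2=4.
Step 7. [r5c6∈{1,4,8,9}] row 5 places 4 nowhere but r5c6, so r5c6=4.
Step 8. [r8c9∈{2,8,9}] in row 8, 2 fits only at r8c9 ⇒ r8c9=2.
Step 9. [r7c5∈{5,6,9}] across row 7, 6 lands solely at r7c5 ⇒ r7c5=6.
Step 10. [r7c6∈{5,7,8,9}] r7c6 is the only open cell in row 7 admitting 5 ⇒ r7c6=5.
Step 11. [r6c9∈{1,3,5,8,9}] row 6 places 5 nowhere but r6c9. So r6c9=5.
Step 12. [r2c9∈{9}] r2c9 is down to just 9. So r2c9=9.
Step 13. [r5c9∈{1,3,7,8}] 1 has one home in col 9: r5c9 ⇒ r5c9=1.
Step 14. [r5c5∈{9}] r5c5 has the single candidate 9. So r5c5=9.
Step 15. [r1c6∈{1,7,9}] row 1 places 9 nowhere but r1c6, so r1c6=9.
Step 16. [r8c6∈{8}] r8c6 is down to just 8, so r8c6=8.
Step 17. [r9c6∈{1,7}] 7 has one home in col 6: r9c6 ⇒ r9c6=7.
Step 18. [r9c9∈{8}] r9c9's peers cover all but 8. So r9c9=8.
Step 19. [r9c2∈{9}] r9c2's peers cover all but 9, so r9c2=9.
Step 20. [r6c6∈{1,2}] col 6 places 1 nowhere but r6c6 ⇒ r6c6=1.
Step 21. [r6c1∈{2,8}] in row 6, 2 fits only at r6c1, so r6c1=2.
Step 22. [r6c3∈{3,9}] r6c3 is the only open cell in col 3 admitting 9. So r6c3=9.
Step 23. [r6c7∈{8}] nothing but 8 survives at r6c7, so r6c7=8.
Step 24. [r4c2∈{7,8}] row 4 places 8 nowhere but r4c2, so r4c2=8.
Step 25. [r7c8∈{7,9}] 9 has one home in row 7: r7c8 ⇒ r7c8=9.
Step 26. [r4c9∈{3,7}] in col 9, 3 fits only at r4c9 ⇒ r4c9=3.
Step 27. [r5c3∈{3,7}] across col 3, 3 lands solely at r5c3 ⇒ r5c3=3.
Step 28. [r7c1∈{8}] only 8 remains possible at r7c1 ⇒ r7c1=8.
Step 29. [r2c1∈{6}] only 6 remains possible at r2c1, so r2c1=6.
Step 30. [r1c7∈{2}] r1c7 is down to just 2, so r1c7=2.
Step 31. [r9c4∈{1}] only 1 remains possible at r9c4. So r9c4=1.
Step 32. [r1c8∈{8}] r1c8 is down to just 8, so r1c8=8.
Step 33. [r5c7∈{6}] nothing but 6 survives at r5c7 ⇒ r5c7=6.
Step 34. [r9c7∈{4}] only 4 remains possible at r9c7. So r9c7=4.
Step 35. [r9c3∈{5}] r9c3's peers cover all but 5 ⇒ r9c3=5.
Step 36. [r5c2∈{7}] r5c2's peers cover all but 7 ⇒ r5c2=7.
Step 37. [r2c2∈{1}] r2c2 is down to just 1. So r2c2=1.
Step 38. [r4c5∈{5}] r4c5 has the single candidate 5 ⇒ r4c5=5.
Step 39. [r6c4∈{3}] r6c4 is down to just 3. So r6c4=3.
Step 40. [r1c5∈{1}] r1c5's peers cover all but 1 ⇒ r1c5=1.
Step 41. [r8c4∈{9}] r8c4 is down to just 9 ⇒ r8c4=9.
Step 42. [r7c9∈{7}] nothing but 7 survives at r7c9 ⇒ r7c9=7.
Step 43. [r4c6∈{2}] r4c6 is down to just 2 ⇒ r4c6=2.
Step 44. [r5c4∈{8}] nothing but 8 survives at r5c4 ⇒ r5c4=8.
Step 45. [r4c7∈{9}] r4c7's peers cover all but 9 ⇒ r4c7=9.
Step 46. [r7c2∈{2}] r7c2 has the single candidate 2, so r7c2=2.
Step 47. [r3c4∈{7}] r3c4 has the single candidate 7. So r3c4=7.
Step 48. [r2c8∈{5}] r2c8 is down to just 5, so r2c8=5.
Step 49. [r1c1∈{4}] nothing but 4 survives at r1c1 ⇒ r1c1=4.
Step 50. [r3c8∈{3}] r3c8's peers cover all but 3 ⇒ r3c8=3.
Step 51. [r4c8∈{7}] r4c8 is down to just 7 ⇒ r4c8=7.
Step 52. [r1c3∈{7}] r1c3 is down to just 7. So r1c3=7.

Answer: 4 3 7 5 1 9 2 8 6 / 6 1 8 2 4 3 7 5 9 / 9 5 2 7 8 6 1 3 4 / 1 8 4 6 5 2 9 7 3 / 5 7 3 8 9 4 6 2 1 / 2 6 9 3 7 1 8 4 5 / 8 2 1 4 6 5 3 9 7 / 7 4 6 9 3 8 5 1 2 / 3 9 5 1 2 7 4 6 8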